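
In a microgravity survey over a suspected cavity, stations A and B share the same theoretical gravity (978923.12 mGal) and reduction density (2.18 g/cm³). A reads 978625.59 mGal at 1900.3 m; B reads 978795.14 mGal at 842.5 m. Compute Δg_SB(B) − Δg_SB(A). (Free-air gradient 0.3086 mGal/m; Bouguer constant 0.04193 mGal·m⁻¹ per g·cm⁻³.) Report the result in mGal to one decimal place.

Δg_SB(A) = 978625.59 − 978923.12 + 0.3086×1900.3 − 0.04193×2.18×1900.3 = 115.20 mGal
Δg_SB(B) = 978795.14 − 978923.12 + 0.3086×842.5 − 0.04193×2.18×842.5 = 55.00 mGal
Difference = 55.00 − (115.20) = -60.20 mGal

-60.2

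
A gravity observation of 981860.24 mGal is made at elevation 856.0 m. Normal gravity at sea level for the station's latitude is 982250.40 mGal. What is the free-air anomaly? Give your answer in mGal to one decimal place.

-126.0

Free-air correction = 0.3086 × 856.0 = 264.16 mGal
Free-air anomaly = 981860.24 − 982250.40 + (264.16) = -126.00 mGal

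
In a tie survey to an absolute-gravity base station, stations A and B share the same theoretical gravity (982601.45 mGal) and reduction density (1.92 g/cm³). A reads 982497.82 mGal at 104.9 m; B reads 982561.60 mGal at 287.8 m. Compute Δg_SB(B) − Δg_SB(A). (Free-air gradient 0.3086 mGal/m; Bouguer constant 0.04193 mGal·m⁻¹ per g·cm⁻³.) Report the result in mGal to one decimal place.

Δg_SB(A) = 982497.82 − 982601.45 + 0.3086×104.9 − 0.04193×1.92×104.9 = -79.70 mGal
Δg_SB(B) = 982561.60 − 982601.45 + 0.3086×287.8 − 0.04193×1.92×287.8 = 25.80 mGal
Difference = 25.80 − (-79.70) = 105.50 mGal

105.5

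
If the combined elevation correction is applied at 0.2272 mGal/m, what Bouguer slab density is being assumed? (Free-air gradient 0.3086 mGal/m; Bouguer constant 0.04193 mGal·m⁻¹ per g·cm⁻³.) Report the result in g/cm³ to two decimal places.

1.94

0.2272 = 0.3086 − 0.04193 × ρ
ρ = (0.3086 − 0.2272) / 0.04193 = 1.94 g/cm³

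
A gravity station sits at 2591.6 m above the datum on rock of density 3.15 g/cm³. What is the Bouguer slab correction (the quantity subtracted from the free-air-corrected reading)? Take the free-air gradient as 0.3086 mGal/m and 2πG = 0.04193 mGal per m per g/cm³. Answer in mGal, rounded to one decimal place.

342.3

Bouguer slab correction = 0.04193 × 3.15 × 2591.6 = 342.3 mGal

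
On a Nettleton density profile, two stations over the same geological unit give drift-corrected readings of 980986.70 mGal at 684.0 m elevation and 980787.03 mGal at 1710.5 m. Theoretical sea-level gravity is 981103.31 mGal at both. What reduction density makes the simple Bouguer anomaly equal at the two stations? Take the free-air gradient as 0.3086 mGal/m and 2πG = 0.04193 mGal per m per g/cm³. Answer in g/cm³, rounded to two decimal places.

Δg_obs = 980787.03 − 980986.70 = -199.67 mGal over Δh = 1710.5 − 684.0 = 1026.5 m
Equal Bouguer anomalies ⇒ Δg_obs + (0.3086 − 0.04193ρ)·Δh = 0
0.3086 − 0.04193ρ = −Δg_obs/Δh = 0.19452
ρ = (0.3086 − 0.19452) / 0.04193 = 2.72 g/cm³

2.72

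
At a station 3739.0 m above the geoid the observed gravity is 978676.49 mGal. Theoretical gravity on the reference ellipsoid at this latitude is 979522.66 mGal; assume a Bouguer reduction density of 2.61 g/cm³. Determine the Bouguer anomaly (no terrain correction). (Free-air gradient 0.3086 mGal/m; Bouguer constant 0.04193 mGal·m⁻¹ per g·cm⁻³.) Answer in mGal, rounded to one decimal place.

-101.5

Free-air correction = 0.3086 × 3739.0 = 1153.86 mGal
Free-air anomaly = 978676.49 − 979522.66 + (1153.86) = 307.69 mGal
Bouguer slab correction = 0.04193 × 2.61 × 3739.0 = 409.19 mGal
Simple Bouguer anomaly = 307.69 − (409.19) = -101.50 mGal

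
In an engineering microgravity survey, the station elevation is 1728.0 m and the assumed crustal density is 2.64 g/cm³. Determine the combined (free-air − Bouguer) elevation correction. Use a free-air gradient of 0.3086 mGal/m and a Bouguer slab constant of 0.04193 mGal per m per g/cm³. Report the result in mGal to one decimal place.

342.0

Combined gradient = 0.3086 − 0.04193 × 2.64 = 0.1979048 mGal/m
Combined elevation correction = 0.1979048 × 1728.0 = 342.0 mGal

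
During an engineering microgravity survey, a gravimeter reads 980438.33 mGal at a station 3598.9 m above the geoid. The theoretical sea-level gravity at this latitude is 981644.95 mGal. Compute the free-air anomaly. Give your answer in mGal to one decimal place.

Free-air correction = 0.3086 × 3598.9 = 1110.62 mGal
Free-air anomaly = 980438.33 − 981644.95 + (1110.62) = -96.00 mGal

-96.0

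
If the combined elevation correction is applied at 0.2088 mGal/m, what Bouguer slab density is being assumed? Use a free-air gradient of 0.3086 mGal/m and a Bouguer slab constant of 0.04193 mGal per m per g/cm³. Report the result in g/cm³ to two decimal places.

0.2088 = 0.3086 − 0.04193 × ρ
ρ = (0.3086 − 0.2088) / 0.04193 = 2.38 g/cm³

2.38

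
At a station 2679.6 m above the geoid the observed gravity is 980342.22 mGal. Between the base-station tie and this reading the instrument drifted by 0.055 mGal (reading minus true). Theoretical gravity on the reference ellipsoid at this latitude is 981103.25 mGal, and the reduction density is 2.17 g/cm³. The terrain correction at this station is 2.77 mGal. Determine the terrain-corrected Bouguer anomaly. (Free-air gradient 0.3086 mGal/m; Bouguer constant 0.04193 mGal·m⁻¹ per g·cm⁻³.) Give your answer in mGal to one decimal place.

Drift-corrected reading = 980342.22 − (0.055) = 980342.165 mGal
Free-air correction = 0.3086 × 2679.6 = 826.92 mGal
Free-air anomaly = 980342.165 − 981103.25 + (826.92) = 65.835 mGal
Bouguer slab correction = 0.04193 × 2.17 × 2679.6 = 243.81 mGal
Simple Bouguer anomaly = 65.835 − (243.81) = -177.975 mGal
Complete Bouguer anomaly = -177.975 + 2.77 = -175.205 mGal

-175.2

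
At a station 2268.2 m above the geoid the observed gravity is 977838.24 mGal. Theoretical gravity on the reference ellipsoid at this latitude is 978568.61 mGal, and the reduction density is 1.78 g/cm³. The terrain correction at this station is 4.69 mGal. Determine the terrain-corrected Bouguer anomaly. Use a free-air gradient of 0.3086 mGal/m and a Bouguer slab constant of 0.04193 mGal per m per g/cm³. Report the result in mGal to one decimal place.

-195.0

Free-air correction = 0.3086 × 2268.2 = 699.97 mGal
Free-air anomaly = 977838.24 − 978568.61 + (699.97) = -30.40 mGal
Bouguer slab correction = 0.04193 × 1.78 × 2268.2 = 169.29 mGal
Simple Bouguer anomaly = -30.40 − (169.29) = -199.69 mGal
Complete Bouguer anomaly = -199.69 + 4.69 = -195.00 mGal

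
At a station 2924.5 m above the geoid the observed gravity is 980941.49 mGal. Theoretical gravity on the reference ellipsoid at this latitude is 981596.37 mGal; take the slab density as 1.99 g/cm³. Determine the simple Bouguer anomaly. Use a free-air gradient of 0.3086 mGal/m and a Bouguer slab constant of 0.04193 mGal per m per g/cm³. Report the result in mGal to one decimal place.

Free-air correction = 0.3086 × 2924.5 = 902.50 mGal
Free-air anomaly = 980941.49 − 981596.37 + (902.50) = 247.62 mGal
Bouguer slab correction = 0.04193 × 1.99 × 2924.5 = 244.02 mGal
Simple Bouguer anomaly = 247.62 − (244.02) = 3.60 mGal

3.6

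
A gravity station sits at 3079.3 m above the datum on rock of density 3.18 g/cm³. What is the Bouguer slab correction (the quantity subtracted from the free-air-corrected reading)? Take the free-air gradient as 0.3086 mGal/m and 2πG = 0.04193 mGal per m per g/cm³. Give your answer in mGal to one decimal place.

Bouguer slab correction = 0.04193 × 3.18 × 3079.3 = 410.6 mGal

410.6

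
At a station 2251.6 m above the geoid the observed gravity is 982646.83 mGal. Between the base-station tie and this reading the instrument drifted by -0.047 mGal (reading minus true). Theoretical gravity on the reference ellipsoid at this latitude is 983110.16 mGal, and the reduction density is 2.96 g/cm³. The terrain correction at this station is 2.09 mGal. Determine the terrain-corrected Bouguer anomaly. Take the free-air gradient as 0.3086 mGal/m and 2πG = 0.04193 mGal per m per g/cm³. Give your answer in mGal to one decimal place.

Drift-corrected reading = 982646.83 − (-0.047) = 982646.877 mGal
Free-air correction = 0.3086 × 2251.6 = 694.84 mGal
Free-air anomaly = 982646.877 − 983110.16 + (694.84) = 231.557 mGal
Bouguer slab correction = 0.04193 × 2.96 × 2251.6 = 279.45 mGal
Simple Bouguer anomaly = 231.557 − (279.45) = -47.893 mGal
Complete Bouguer anomaly = -47.893 + 2.09 = -45.803 mGal

-45.8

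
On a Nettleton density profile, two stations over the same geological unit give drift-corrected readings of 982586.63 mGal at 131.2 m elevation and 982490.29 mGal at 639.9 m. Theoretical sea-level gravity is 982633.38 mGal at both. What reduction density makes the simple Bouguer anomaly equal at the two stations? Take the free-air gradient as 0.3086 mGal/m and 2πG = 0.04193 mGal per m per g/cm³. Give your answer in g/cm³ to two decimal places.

2.84

Δg_obs = 982490.29 − 982586.63 = -96.34 mGal over Δh = 639.9 − 131.2 = 508.7 m
Equal Bouguer anomalies ⇒ Δg_obs + (0.3086 − 0.04193ρ)·Δh = 0
0.3086 − 0.04193ρ = −Δg_obs/Δh = 0.18938
ρ = (0.3086 − 0.18938) / 0.04193 = 2.84 g/cm³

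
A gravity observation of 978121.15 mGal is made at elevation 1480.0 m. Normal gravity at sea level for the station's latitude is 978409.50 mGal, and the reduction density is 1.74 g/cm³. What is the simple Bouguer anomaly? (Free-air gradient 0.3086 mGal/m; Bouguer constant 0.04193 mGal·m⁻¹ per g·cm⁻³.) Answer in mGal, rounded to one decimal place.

Free-air correction = 0.3086 × 1480.0 = 456.73 mGal
Free-air anomaly = 978121.15 − 978409.50 + (456.73) = 168.38 mGal
Bouguer slab correction = 0.04193 × 1.74 × 1480.0 = 107.98 mGal
Simple Bouguer anomaly = 168.38 − (107.98) = 60.40 mGal

60.4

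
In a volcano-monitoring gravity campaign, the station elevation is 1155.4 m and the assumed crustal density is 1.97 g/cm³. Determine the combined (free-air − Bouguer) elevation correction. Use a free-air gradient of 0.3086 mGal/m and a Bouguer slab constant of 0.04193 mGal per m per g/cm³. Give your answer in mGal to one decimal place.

261.1

Combined gradient = 0.3086 − 0.04193 × 1.97 = 0.2259979 mGal/m
Combined elevation correction = 0.2259979 × 1155.4 = 261.1 mGal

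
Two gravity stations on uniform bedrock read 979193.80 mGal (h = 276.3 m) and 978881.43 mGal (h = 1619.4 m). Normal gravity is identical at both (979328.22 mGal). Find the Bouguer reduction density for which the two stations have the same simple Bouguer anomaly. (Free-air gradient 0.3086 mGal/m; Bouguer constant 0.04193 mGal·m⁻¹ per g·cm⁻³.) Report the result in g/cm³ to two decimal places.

1.81

Δg_obs = 978881.43 − 979193.80 = -312.37 mGal over Δh = 1619.4 − 276.3 = 1343.1 m
Equal Bouguer anomalies ⇒ Δg_obs + (0.3086 − 0.04193ρ)·Δh = 0
0.3086 − 0.04193ρ = −Δg_obs/Δh = 0.23257
ρ = (0.3086 − 0.23257) / 0.04193 = 1.81 g/cm³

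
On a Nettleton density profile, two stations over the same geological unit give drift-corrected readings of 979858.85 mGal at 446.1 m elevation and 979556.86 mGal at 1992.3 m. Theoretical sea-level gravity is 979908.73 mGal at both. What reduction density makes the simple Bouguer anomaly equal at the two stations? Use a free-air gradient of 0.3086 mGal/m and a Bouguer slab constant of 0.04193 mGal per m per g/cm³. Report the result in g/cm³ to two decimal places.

2.70

Δg_obs = 979556.86 − 979858.85 = -301.99 mGal over Δh = 1992.3 − 446.1 = 1546.2 m
Equal Bouguer anomalies ⇒ Δg_obs + (0.3086 − 0.04193ρ)·Δh = 0
0.3086 − 0.04193ρ = −Δg_obs/Δh = 0.19531
ρ = (0.3086 − 0.19531) / 0.04193 = 2.70 g/cm³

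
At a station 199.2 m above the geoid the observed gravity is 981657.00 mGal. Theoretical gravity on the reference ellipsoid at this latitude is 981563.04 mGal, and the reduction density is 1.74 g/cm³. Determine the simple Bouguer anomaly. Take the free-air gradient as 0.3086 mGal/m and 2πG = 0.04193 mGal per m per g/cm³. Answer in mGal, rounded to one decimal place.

Free-air correction = 0.3086 × 199.2 = 61.47 mGal
Free-air anomaly = 981657.00 − 981563.04 + (61.47) = 155.43 mGal
Bouguer slab correction = 0.04193 × 1.74 × 199.2 = 14.53 mGal
Simple Bouguer anomaly = 155.43 − (14.53) = 140.90 mGal

140.9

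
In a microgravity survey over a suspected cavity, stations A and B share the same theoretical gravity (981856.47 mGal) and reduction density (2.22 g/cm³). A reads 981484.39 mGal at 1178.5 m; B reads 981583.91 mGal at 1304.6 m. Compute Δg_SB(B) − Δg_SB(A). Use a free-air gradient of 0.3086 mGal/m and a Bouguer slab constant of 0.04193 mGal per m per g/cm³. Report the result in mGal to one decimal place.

Δg_SB(A) = 981484.39 − 981856.47 + 0.3086×1178.5 − 0.04193×2.22×1178.5 = -118.10 mGal
Δg_SB(B) = 981583.91 − 981856.47 + 0.3086×1304.6 − 0.04193×2.22×1304.6 = 8.60 mGal
Difference = 8.60 − (-118.10) = 126.70 mGal

126.7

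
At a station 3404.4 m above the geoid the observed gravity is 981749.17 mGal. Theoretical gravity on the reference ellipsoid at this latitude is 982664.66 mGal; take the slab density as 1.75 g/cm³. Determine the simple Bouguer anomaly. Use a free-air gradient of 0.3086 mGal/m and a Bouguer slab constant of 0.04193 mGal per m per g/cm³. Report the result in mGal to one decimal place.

-114.7

Free-air correction = 0.3086 × 3404.4 = 1050.60 mGal
Free-air anomaly = 981749.17 − 982664.66 + (1050.60) = 135.11 mGal
Bouguer slab correction = 0.04193 × 1.75 × 3404.4 = 249.81 mGal
Simple Bouguer anomaly = 135.11 − (249.81) = -114.70 mGal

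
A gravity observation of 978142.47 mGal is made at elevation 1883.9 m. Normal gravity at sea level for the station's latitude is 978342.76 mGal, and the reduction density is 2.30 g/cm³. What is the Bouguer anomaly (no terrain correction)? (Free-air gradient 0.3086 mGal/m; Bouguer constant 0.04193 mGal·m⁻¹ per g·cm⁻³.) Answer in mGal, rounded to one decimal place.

199.4

Free-air correction = 0.3086 × 1883.9 = 581.37 mGal
Free-air anomaly = 978142.47 − 978342.76 + (581.37) = 381.08 mGal
Bouguer slab correction = 0.04193 × 2.30 × 1883.9 = 181.68 mGal
Simple Bouguer anomaly = 381.08 − (181.68) = 199.40 mGal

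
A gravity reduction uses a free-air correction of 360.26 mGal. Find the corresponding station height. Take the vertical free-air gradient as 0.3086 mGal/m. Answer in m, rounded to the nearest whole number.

h = 360.26 / 0.3086 = 1167.40 m

1167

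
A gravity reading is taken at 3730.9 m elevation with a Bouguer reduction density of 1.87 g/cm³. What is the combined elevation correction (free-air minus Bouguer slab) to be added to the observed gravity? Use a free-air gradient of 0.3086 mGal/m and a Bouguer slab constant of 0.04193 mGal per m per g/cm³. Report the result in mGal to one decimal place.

858.8

Combined gradient = 0.3086 − 0.04193 × 1.87 = 0.2301909 mGal/m
Combined elevation correction = 0.2301909 × 3730.9 = 858.8 mGal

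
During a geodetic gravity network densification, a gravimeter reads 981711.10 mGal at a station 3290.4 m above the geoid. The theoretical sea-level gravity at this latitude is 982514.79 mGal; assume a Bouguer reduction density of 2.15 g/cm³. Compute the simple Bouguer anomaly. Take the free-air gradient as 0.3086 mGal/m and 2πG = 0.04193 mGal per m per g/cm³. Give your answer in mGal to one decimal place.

Free-air correction = 0.3086 × 3290.4 = 1015.42 mGal
Free-air anomaly = 981711.10 − 982514.79 + (1015.42) = 211.73 mGal
Bouguer slab correction = 0.04193 × 2.15 × 3290.4 = 296.63 mGal
Simple Bouguer anomaly = 211.73 − (296.63) = -84.90 mGal

-84.9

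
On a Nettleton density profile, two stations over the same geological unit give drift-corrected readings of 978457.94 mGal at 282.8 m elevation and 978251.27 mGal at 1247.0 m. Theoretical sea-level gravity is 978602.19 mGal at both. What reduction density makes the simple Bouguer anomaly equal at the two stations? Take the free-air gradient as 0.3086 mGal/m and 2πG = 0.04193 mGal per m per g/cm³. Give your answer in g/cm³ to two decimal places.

2.25

Δg_obs = 978251.27 − 978457.94 = -206.67 mGal over Δh = 1247.0 − 282.8 = 964.2 m
Equal Bouguer anomalies ⇒ Δg_obs + (0.3086 − 0.04193ρ)·Δh = 0
0.3086 − 0.04193ρ = −Δg_obs/Δh = 0.21434
ρ = (0.3086 − 0.21434) / 0.04193 = 2.25 g/cm³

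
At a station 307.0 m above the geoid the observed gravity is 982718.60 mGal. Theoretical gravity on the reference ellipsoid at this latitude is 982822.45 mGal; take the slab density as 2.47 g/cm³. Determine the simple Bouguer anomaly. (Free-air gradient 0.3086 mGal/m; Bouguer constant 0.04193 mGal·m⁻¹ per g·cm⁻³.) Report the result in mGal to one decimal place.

-40.9

Free-air correction = 0.3086 × 307.0 = 94.74 mGal
Free-air anomaly = 982718.60 − 982822.45 + (94.74) = -9.11 mGal
Bouguer slab correction = 0.04193 × 2.47 × 307.0 = 31.80 mGal
Simple Bouguer anomaly = -9.11 − (31.80) = -40.91 mGal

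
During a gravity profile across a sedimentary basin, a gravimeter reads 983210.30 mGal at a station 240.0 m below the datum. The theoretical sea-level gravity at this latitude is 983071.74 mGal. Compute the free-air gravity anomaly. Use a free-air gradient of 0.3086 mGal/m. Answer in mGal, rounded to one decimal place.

64.5

Free-air correction = 0.3086 × -240.0 = -74.06 mGal
Free-air anomaly = 983210.30 − 983071.74 + (-74.06) = 64.50 mGal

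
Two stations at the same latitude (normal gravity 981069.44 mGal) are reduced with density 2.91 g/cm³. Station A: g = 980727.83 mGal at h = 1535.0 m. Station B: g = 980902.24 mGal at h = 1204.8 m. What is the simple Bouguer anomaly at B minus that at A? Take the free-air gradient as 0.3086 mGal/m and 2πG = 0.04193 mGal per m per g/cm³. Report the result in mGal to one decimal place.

112.8

Δg_SB(A) = 980727.83 − 981069.44 + 0.3086×1535.0 − 0.04193×2.91×1535.0 = -55.20 mGal
Δg_SB(B) = 980902.24 − 981069.44 + 0.3086×1204.8 − 0.04193×2.91×1204.8 = 57.60 mGal
Difference = 57.60 − (-55.20) = 112.80 mGal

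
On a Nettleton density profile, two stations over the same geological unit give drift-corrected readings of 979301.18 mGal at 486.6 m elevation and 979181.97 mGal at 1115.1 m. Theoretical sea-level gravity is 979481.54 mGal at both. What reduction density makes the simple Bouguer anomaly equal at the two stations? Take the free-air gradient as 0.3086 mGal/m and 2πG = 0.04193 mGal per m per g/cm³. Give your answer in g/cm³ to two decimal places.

2.84

Δg_obs = 979181.97 − 979301.18 = -119.21 mGal over Δh = 1115.1 − 486.6 = 628.5 m
Equal Bouguer anomalies ⇒ Δg_obs + (0.3086 − 0.04193ρ)·Δh = 0
0.3086 − 0.04193ρ = −Δg_obs/Δh = 0.18967
ρ = (0.3086 − 0.18967) / 0.04193 = 2.84 g/cm³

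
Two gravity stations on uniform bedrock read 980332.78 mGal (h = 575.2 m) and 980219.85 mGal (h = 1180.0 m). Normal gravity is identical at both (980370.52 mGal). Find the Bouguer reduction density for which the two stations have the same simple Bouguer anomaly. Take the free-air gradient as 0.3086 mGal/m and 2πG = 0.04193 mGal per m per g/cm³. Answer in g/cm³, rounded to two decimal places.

2.91

Δg_obs = 980219.85 − 980332.78 = -112.93 mGal over Δh = 1180.0 − 575.2 = 604.8 m
Equal Bouguer anomalies ⇒ Δg_obs + (0.3086 − 0.04193ρ)·Δh = 0
0.3086 − 0.04193ρ = −Δg_obs/Δh = 0.18672
ρ = (0.3086 − 0.18672) / 0.04193 = 2.91 g/cm³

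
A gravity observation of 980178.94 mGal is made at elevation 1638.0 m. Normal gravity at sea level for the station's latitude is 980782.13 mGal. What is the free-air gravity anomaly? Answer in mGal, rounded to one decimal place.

Free-air correction = 0.3086 × 1638.0 = 505.49 mGal
Free-air anomaly = 980178.94 − 980782.13 + (505.49) = -97.70 mGal

-97.7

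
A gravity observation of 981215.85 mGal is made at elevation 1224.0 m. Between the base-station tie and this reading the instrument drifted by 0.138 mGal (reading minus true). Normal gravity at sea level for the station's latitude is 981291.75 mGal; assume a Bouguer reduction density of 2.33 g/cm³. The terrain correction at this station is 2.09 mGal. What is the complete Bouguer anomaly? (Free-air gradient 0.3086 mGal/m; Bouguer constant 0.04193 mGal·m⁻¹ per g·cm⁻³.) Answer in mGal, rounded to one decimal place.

184.2

Drift-corrected reading = 981215.85 − (0.138) = 981215.712 mGal
Free-air correction = 0.3086 × 1224.0 = 377.73 mGal
Free-air anomaly = 981215.712 − 981291.75 + (377.73) = 301.692 mGal
Bouguer slab correction = 0.04193 × 2.33 × 1224.0 = 119.58 mGal
Simple Bouguer anomaly = 301.692 − (119.58) = 182.112 mGal
Complete Bouguer anomaly = 182.112 + 2.09 = 184.202 mGal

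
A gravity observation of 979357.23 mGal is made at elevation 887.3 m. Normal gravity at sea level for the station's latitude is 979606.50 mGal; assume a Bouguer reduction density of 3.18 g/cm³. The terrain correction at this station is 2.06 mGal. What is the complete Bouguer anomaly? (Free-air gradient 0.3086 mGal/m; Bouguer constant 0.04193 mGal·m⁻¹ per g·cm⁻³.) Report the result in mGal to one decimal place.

Free-air correction = 0.3086 × 887.3 = 273.82 mGal
Free-air anomaly = 979357.23 − 979606.50 + (273.82) = 24.55 mGal
Bouguer slab correction = 0.04193 × 3.18 × 887.3 = 118.31 mGal
Simple Bouguer anomaly = 24.55 − (118.31) = -93.76 mGal
Complete Bouguer anomaly = -93.76 + 2.06 = -91.70 mGal

-91.7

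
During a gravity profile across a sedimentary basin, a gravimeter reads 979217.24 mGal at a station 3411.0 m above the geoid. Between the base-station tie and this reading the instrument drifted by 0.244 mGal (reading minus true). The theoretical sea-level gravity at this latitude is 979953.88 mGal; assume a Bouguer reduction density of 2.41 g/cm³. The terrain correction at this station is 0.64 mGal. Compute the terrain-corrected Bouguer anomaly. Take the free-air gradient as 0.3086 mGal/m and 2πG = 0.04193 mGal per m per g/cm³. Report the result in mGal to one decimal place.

Drift-corrected reading = 979217.24 − (0.244) = 979216.996 mGal
Free-air correction = 0.3086 × 3411.0 = 1052.63 mGal
Free-air anomaly = 979216.996 − 979953.88 + (1052.63) = 315.746 mGal
Bouguer slab correction = 0.04193 × 2.41 × 3411.0 = 344.69 mGal
Simple Bouguer anomaly = 315.746 − (344.69) = -28.944 mGal
Complete Bouguer anomaly = -28.944 + 0.64 = -28.304 mGal

-28.3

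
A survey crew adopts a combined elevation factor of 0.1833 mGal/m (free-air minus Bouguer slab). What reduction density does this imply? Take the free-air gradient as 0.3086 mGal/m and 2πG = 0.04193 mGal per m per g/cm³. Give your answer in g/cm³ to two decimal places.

2.99

0.1833 = 0.3086 − 0.04193 × ρ
ρ = (0.3086 − 0.1833) / 0.04193 = 2.99 g/cm³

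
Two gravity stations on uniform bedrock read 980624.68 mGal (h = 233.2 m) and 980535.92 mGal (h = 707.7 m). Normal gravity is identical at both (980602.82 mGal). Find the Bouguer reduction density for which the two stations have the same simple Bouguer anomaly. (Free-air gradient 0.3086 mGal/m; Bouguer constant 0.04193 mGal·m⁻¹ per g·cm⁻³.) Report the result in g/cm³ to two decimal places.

Δg_obs = 980535.92 − 980624.68 = -88.76 mGal over Δh = 707.7 − 233.2 = 474.5 m
Equal Bouguer anomalies ⇒ Δg_obs + (0.3086 − 0.04193ρ)·Δh = 0
0.3086 − 0.04193ρ = −Δg_obs/Δh = 0.18706
ρ = (0.3086 − 0.18706) / 0.04193 = 2.90 g/cm³

2.90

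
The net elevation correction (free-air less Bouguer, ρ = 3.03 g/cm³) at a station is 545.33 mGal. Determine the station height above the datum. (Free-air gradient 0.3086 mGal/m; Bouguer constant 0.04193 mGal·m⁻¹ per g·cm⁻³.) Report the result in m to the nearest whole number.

Combined gradient = 0.3086 − 0.04193 × 3.03 = 0.1815521 mGal/m
h = 545.33 / 0.1815521 = 3003.71 m

3004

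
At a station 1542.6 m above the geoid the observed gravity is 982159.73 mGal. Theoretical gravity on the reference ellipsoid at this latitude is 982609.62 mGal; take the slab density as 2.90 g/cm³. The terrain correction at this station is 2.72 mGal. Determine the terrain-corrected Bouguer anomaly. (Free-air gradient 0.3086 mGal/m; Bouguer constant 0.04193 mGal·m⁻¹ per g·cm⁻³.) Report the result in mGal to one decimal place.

-158.7

Free-air correction = 0.3086 × 1542.6 = 476.05 mGal
Free-air anomaly = 982159.73 − 982609.62 + (476.05) = 26.16 mGal
Bouguer slab correction = 0.04193 × 2.90 × 1542.6 = 187.58 mGal
Simple Bouguer anomaly = 26.16 − (187.58) = -161.42 mGal
Complete Bouguer anomaly = -161.42 + 2.72 = -158.70 mGal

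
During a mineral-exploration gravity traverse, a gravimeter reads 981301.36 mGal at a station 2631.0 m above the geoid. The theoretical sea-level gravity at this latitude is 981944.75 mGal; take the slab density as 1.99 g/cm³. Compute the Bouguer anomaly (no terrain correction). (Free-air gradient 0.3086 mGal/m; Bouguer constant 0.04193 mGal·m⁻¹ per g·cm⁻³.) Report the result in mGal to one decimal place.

Free-air correction = 0.3086 × 2631.0 = 811.93 mGal
Free-air anomaly = 981301.36 − 981944.75 + (811.93) = 168.54 mGal
Bouguer slab correction = 0.04193 × 1.99 × 2631.0 = 219.53 mGal
Simple Bouguer anomaly = 168.54 − (219.53) = -50.99 mGal

-51.0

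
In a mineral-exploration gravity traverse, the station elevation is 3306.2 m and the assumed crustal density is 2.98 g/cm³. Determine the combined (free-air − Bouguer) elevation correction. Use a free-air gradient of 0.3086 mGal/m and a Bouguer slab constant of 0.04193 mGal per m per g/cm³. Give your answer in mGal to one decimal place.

Combined gradient = 0.3086 − 0.04193 × 2.98 = 0.1836486 mGal/m
Combined elevation correction = 0.1836486 × 3306.2 = 607.2 mGal

607.2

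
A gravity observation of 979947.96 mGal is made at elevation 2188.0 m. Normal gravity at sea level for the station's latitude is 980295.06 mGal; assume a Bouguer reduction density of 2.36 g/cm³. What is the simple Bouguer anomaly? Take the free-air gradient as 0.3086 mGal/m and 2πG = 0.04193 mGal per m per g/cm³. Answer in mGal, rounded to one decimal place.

111.6

Free-air correction = 0.3086 × 2188.0 = 675.22 mGal
Free-air anomaly = 979947.96 − 980295.06 + (675.22) = 328.12 mGal
Bouguer slab correction = 0.04193 × 2.36 × 2188.0 = 216.51 mGal
Simple Bouguer anomaly = 328.12 − (216.51) = 111.61 mGal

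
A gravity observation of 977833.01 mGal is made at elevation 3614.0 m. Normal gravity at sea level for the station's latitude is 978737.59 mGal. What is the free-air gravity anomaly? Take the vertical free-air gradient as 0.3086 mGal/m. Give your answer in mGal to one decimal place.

210.7

Free-air correction = 0.3086 × 3614.0 = 1115.28 mGal
Free-air anomaly = 977833.01 − 978737.59 + (1115.28) = 210.70 mGal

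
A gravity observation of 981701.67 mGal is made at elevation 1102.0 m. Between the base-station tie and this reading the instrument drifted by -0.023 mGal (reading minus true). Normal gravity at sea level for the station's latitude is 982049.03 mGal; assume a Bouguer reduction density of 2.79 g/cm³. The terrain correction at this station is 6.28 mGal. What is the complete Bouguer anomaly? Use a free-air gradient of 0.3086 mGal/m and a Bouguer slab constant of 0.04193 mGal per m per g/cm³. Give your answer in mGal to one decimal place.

Drift-corrected reading = 981701.67 − (-0.023) = 981701.693 mGal
Free-air correction = 0.3086 × 1102.0 = 340.08 mGal
Free-air anomaly = 981701.693 − 982049.03 + (340.08) = -7.257 mGal
Bouguer slab correction = 0.04193 × 2.79 × 1102.0 = 128.92 mGal
Simple Bouguer anomaly = -7.257 − (128.92) = -136.177 mGal
Complete Bouguer anomaly = -136.177 + 6.28 = -129.897 mGal

-129.9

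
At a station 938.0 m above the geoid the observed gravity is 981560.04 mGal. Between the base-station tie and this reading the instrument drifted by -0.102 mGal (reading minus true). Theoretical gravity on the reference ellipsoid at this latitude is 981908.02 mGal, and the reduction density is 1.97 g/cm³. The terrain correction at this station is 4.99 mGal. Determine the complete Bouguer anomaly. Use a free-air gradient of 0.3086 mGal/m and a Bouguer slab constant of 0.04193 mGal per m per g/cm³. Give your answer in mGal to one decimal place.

-130.9

Drift-corrected reading = 981560.04 − (-0.102) = 981560.142 mGal
Free-air correction = 0.3086 × 938.0 = 289.47 mGal
Free-air anomaly = 981560.142 − 981908.02 + (289.47) = -58.408 mGal
Bouguer slab correction = 0.04193 × 1.97 × 938.0 = 77.48 mGal
Simple Bouguer anomaly = -58.408 − (77.48) = -135.888 mGal
Complete Bouguer anomaly = -135.888 + 4.99 = -130.898 mGal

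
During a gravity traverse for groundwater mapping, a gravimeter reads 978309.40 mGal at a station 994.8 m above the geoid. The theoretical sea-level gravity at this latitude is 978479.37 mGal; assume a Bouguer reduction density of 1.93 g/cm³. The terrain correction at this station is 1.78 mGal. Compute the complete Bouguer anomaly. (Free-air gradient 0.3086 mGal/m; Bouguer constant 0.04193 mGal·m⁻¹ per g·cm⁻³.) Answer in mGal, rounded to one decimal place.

Free-air correction = 0.3086 × 994.8 = 307.00 mGal
Free-air anomaly = 978309.40 − 978479.37 + (307.00) = 137.03 mGal
Bouguer slab correction = 0.04193 × 1.93 × 994.8 = 80.50 mGal
Simple Bouguer anomaly = 137.03 − (80.50) = 56.53 mGal
Complete Bouguer anomaly = 56.53 + 1.78 = 58.31 mGal

58.3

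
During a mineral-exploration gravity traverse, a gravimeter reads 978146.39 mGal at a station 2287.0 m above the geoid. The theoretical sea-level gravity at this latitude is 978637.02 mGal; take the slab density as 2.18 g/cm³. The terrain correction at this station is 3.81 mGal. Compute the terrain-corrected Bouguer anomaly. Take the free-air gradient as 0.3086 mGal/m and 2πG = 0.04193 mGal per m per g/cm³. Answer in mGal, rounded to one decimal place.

9.9

Free-air correction = 0.3086 × 2287.0 = 705.77 mGal
Free-air anomaly = 978146.39 − 978637.02 + (705.77) = 215.14 mGal
Bouguer slab correction = 0.04193 × 2.18 × 2287.0 = 209.05 mGal
Simple Bouguer anomaly = 215.14 − (209.05) = 6.09 mGal
Complete Bouguer anomaly = 6.09 + 3.81 = 9.90 mGal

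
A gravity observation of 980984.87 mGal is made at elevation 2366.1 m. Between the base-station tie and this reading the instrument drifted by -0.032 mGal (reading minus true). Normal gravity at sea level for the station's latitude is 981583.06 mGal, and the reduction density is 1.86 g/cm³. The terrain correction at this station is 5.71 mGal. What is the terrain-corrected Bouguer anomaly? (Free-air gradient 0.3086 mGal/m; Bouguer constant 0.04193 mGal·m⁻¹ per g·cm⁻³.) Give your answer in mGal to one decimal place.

-46.8

Drift-corrected reading = 980984.87 − (-0.032) = 980984.902 mGal
Free-air correction = 0.3086 × 2366.1 = 730.18 mGal
Free-air anomaly = 980984.902 − 981583.06 + (730.18) = 132.022 mGal
Bouguer slab correction = 0.04193 × 1.86 × 2366.1 = 184.53 mGal
Simple Bouguer anomaly = 132.022 − (184.53) = -52.508 mGal
Complete Bouguer anomaly = -52.508 + 5.71 = -46.798 mGal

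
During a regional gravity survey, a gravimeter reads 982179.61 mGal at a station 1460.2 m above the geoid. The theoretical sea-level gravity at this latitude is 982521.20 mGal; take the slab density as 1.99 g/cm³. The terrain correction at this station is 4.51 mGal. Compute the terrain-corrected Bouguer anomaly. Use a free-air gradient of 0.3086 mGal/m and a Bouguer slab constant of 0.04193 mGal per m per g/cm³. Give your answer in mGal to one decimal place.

Free-air correction = 0.3086 × 1460.2 = 450.62 mGal
Free-air anomaly = 982179.61 − 982521.20 + (450.62) = 109.03 mGal
Bouguer slab correction = 0.04193 × 1.99 × 1460.2 = 121.84 mGal
Simple Bouguer anomaly = 109.03 − (121.84) = -12.81 mGal
Complete Bouguer anomaly = -12.81 + 4.51 = -8.30 mGal

-8.3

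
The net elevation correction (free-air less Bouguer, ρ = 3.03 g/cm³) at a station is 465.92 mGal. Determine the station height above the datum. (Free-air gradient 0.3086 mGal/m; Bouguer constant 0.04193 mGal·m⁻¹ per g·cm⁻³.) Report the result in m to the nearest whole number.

Combined gradient = 0.3086 − 0.04193 × 3.03 = 0.1815521 mGal/m
h = 465.92 / 0.1815521 = 2566.32 m

2566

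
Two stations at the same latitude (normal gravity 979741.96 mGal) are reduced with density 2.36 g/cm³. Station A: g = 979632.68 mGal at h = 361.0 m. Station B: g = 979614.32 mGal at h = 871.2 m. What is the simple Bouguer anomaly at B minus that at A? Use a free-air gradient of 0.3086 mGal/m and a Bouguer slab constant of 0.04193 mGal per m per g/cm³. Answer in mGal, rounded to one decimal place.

88.6

Δg_SB(A) = 979632.68 − 979741.96 + 0.3086×361.0 − 0.04193×2.36×361.0 = -33.60 mGal
Δg_SB(B) = 979614.32 − 979741.96 + 0.3086×871.2 − 0.04193×2.36×871.2 = 55.00 mGal
Difference = 55.00 − (-33.60) = 88.60 mGal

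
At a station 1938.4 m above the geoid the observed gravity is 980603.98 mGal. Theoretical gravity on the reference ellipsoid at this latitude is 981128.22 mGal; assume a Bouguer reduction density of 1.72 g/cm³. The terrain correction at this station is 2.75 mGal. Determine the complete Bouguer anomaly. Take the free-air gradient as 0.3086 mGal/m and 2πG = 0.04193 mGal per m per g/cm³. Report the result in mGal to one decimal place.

-63.1

Free-air correction = 0.3086 × 1938.4 = 598.19 mGal
Free-air anomaly = 980603.98 − 981128.22 + (598.19) = 73.95 mGal
Bouguer slab correction = 0.04193 × 1.72 × 1938.4 = 139.80 mGal
Simple Bouguer anomaly = 73.95 − (139.80) = -65.85 mGal
Complete Bouguer anomaly = -65.85 + 2.75 = -63.10 mGal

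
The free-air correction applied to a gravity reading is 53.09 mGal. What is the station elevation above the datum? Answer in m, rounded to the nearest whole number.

172

h = 53.09 / 0.3086 = 172.03 m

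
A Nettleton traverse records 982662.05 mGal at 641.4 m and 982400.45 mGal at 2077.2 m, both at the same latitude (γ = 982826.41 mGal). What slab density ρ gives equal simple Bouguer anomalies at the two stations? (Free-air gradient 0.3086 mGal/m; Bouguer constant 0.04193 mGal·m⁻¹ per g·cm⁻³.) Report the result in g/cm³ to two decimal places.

Δg_obs = 982400.45 − 982662.05 = -261.60 mGal over Δh = 2077.2 − 641.4 = 1435.8 m
Equal Bouguer anomalies ⇒ Δg_obs + (0.3086 − 0.04193ρ)·Δh = 0
0.3086 − 0.04193ρ = −Δg_obs/Δh = 0.18220
ρ = (0.3086 − 0.18220) / 0.04193 = 3.01 g/cm³

3.01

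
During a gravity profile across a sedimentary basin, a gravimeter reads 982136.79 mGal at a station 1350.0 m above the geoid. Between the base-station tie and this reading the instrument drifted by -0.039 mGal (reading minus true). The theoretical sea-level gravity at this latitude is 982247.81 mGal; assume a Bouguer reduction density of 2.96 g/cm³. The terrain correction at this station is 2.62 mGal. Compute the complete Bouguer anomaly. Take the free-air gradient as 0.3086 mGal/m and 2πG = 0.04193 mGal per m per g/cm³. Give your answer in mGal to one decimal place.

Drift-corrected reading = 982136.79 − (-0.039) = 982136.829 mGal
Free-air correction = 0.3086 × 1350.0 = 416.61 mGal
Free-air anomaly = 982136.829 − 982247.81 + (416.61) = 305.629 mGal
Bouguer slab correction = 0.04193 × 2.96 × 1350.0 = 167.55 mGal
Simple Bouguer anomaly = 305.629 − (167.55) = 138.079 mGal
Complete Bouguer anomaly = 138.079 + 2.62 = 140.699 mGal

140.7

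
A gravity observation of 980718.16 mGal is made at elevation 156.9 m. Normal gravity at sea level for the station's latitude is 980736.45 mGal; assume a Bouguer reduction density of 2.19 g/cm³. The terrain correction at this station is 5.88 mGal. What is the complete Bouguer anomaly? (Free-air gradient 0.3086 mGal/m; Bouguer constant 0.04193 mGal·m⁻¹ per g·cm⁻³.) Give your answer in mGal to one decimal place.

Free-air correction = 0.3086 × 156.9 = 48.42 mGal
Free-air anomaly = 980718.16 − 980736.45 + (48.42) = 30.13 mGal
Bouguer slab correction = 0.04193 × 2.19 × 156.9 = 14.41 mGal
Simple Bouguer anomaly = 30.13 − (14.41) = 15.72 mGal
Complete Bouguer anomaly = 15.72 + 5.88 = 21.60 mGal

21.6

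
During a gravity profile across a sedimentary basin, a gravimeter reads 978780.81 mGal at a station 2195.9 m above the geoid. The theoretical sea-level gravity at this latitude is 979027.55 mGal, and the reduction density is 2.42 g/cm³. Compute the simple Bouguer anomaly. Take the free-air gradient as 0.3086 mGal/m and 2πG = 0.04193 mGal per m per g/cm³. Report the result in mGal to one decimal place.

Free-air correction = 0.3086 × 2195.9 = 677.65 mGal
Free-air anomaly = 978780.81 − 979027.55 + (677.65) = 430.91 mGal
Bouguer slab correction = 0.04193 × 2.42 × 2195.9 = 222.82 mGal
Simple Bouguer anomaly = 430.91 − (222.82) = 208.09 mGal

208.1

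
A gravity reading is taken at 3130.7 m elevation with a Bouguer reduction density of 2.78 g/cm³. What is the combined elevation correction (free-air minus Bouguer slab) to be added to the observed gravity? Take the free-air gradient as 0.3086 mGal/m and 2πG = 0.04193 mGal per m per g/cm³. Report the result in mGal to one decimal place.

601.2

Combined gradient = 0.3086 − 0.04193 × 2.78 = 0.1920346 mGal/m
Combined elevation correction = 0.1920346 × 3130.7 = 601.2 mGal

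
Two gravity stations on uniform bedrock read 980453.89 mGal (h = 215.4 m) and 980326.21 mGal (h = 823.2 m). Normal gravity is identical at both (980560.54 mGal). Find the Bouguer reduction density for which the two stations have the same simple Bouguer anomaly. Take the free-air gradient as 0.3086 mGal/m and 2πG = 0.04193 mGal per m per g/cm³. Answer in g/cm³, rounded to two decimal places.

2.35

Δg_obs = 980326.21 − 980453.89 = -127.68 mGal over Δh = 823.2 − 215.4 = 607.8 m
Equal Bouguer anomalies ⇒ Δg_obs + (0.3086 − 0.04193ρ)·Δh = 0
0.3086 − 0.04193ρ = −Δg_obs/Δh = 0.21007
ρ = (0.3086 − 0.21007) / 0.04193 = 2.35 g/cm³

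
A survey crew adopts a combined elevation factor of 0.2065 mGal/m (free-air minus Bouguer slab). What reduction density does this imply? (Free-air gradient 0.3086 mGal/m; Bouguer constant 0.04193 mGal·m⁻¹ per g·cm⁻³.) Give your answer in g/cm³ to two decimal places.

2.44

0.2065 = 0.3086 − 0.04193 × ρ
ρ = (0.3086 − 0.2065) / 0.04193 = 2.44 g/cm³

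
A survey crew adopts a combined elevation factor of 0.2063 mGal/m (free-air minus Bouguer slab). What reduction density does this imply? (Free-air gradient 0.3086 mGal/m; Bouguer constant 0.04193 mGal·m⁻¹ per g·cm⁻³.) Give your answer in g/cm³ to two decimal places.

2.44

0.2063 = 0.3086 − 0.04193 × ρ
ρ = (0.3086 − 0.2063) / 0.04193 = 2.44 g/cm³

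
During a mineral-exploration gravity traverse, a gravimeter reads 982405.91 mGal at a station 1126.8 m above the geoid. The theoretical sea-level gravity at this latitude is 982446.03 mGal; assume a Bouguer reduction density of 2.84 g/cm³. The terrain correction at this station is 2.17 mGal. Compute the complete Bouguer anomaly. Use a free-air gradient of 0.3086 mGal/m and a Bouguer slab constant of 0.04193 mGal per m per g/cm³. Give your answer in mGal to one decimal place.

175.6

Free-air correction = 0.3086 × 1126.8 = 347.73 mGal
Free-air anomaly = 982405.91 − 982446.03 + (347.73) = 307.61 mGal
Bouguer slab correction = 0.04193 × 2.84 × 1126.8 = 134.18 mGal
Simple Bouguer anomaly = 307.61 − (134.18) = 173.43 mGal
Complete Bouguer anomaly = 173.43 + 2.17 = 175.60 mGal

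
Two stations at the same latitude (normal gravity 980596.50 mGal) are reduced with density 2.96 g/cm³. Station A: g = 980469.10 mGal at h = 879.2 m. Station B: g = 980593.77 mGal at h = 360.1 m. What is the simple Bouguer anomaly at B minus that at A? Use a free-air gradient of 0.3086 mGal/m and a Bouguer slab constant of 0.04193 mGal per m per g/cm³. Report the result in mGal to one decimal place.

Δg_SB(A) = 980469.10 − 980596.50 + 0.3086×879.2 − 0.04193×2.96×879.2 = 34.80 mGal
Δg_SB(B) = 980593.77 − 980596.50 + 0.3086×360.1 − 0.04193×2.96×360.1 = 63.70 mGal
Difference = 63.70 − (34.80) = 28.90 mGal

28.9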